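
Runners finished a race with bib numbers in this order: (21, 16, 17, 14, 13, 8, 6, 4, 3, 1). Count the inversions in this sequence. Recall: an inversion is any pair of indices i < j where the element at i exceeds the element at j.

There are 44 inversions.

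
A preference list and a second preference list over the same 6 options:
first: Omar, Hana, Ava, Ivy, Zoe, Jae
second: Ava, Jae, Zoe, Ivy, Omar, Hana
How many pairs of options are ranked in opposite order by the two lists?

11

Assign each item its position (1..6) in the first ordering, then rewrite the second ordering as that position sequence:
positions: Omar→1, Hana→2, Ava→3, Ivy→4, Zoe→5, Jae→6
second ordering as positions: [3, 6, 5, 4, 1, 2]
Discordant pairs = inversions in this position sequence.
3: 1, 2 → 2
6: 5, 4, 1, 2 → 4
5: 4, 1, 2 → 3
4: 1, 2 → 2
1: 0
2: 0
Total: 2 + 4 + 3 + 2 + 0 + 0 = 11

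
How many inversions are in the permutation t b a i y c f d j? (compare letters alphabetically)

16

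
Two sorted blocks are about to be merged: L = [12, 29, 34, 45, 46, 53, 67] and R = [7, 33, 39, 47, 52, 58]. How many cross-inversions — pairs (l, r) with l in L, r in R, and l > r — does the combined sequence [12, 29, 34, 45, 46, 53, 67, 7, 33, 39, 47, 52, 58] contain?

21

Take each right-half value and tally the left-half values above it:
r = 7: 12, 29, 34, 45, 46, 53, 67 → 7
r = 33: 34, 45, 46, 53, 67 → 5
r = 39: 45, 46, 53, 67 → 4
r = 47: 53, 67 → 2
r = 52: 53, 67 → 2
r = 58: 67 → 1
Cross-inversions: 7 + 5 + 4 + 2 + 2 + 1 = 21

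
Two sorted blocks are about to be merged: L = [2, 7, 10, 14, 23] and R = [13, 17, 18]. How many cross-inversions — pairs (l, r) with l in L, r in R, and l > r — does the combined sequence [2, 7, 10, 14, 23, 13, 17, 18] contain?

Take each right-half value and tally the left-half values above it:
r = 13: 14, 23 → 2
r = 17: 23 → 1
r = 18: 23 → 1
Cross-inversions: 2 + 1 + 1 = 4

There are 4 cross-inversions.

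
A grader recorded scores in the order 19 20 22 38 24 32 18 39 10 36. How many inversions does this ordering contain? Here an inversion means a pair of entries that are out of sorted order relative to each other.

For each element, count later entries that are smaller:
19: 2
20: 2
22: 2
38: 5
24: 2
32: 2
18: 1
39: 2
10: 0
36: 0
Sum: 2 + 2 + 2 + 5 + 2 + 2 + 1 + 2 + 0 + 0 = 18

18 inversions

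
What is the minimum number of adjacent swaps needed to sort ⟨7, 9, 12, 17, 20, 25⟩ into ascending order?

0 swaps

The minimum number of adjacent swaps to sort an array equals its inversion count, since every such swap removes exactly one inversion.
Count inversions — for each element, later elements that are smaller:
7: none → 0
9: none → 0
12: none → 0
17: none → 0
20: none → 0
25: none → 0
Total inversions: 0 + 0 + 0 + 0 + 0 + 0 = 0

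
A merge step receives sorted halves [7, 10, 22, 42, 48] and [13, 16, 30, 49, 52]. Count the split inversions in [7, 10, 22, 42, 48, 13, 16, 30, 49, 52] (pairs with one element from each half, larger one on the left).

8

For each element r of the right run, count left-run elements greater than r:
r = 13: 22, 42, 48 → 3
r = 16: 22, 42, 48 → 3
r = 30: 42, 48 → 2
r = 49: none → 0
r = 52: none → 0
Cross-inversions: 3 + 3 + 2 + 0 + 0 = 8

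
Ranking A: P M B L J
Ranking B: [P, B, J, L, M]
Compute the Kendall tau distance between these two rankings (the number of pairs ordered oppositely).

4 discordant pairs

Assign each item its position (1..5) in the first ordering, then rewrite the second ordering as that position sequence:
positions: P→1, M→2, B→3, L→4, J→5
second ordering as positions: [1, 3, 5, 4, 2]
Discordant pairs = inversions in this position sequence.
1: 0
3: 2 → 1
5: 4, 2 → 2
4: 2 → 1
2: 0
Total: 0 + 1 + 2 + 1 + 0 = 4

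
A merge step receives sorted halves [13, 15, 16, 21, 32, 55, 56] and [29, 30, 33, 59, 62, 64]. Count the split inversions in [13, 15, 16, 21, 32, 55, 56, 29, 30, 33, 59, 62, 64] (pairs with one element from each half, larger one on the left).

Take each right-half value and tally the left-half values above it:
r = 29: 32, 55, 56 → 3
r = 30: 32, 55, 56 → 3
r = 33: 55, 56 → 2
r = 59: none → 0
r = 62: none → 0
r = 64: none → 0
Cross-inversions: 3 + 3 + 2 + 0 + 0 + 0 = 8

8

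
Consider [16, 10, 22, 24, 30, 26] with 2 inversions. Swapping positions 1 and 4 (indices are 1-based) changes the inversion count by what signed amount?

+3

Positions 1 and 4 hold 16 and 24; after swapping, the array is [24, 10, 22, 16, 30, 26].
Count, for each position, how many later elements it exceeds:
24: 3
10: 0
22: 1
16: 0
30: 1
26: 0
Sum: 3 + 0 + 1 + 0 + 1 + 0 = 5
Change: 5 − 2 = +3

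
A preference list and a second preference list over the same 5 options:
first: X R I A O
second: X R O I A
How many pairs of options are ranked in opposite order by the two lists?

2 pairs

Assign each item its position (1..5) in the first ordering, then rewrite the second ordering as that position sequence:
positions: X→1, R→2, I→3, A→4, O→5
second ordering as positions: [1, 2, 5, 3, 4]
Discordant pairs = inversions in this position sequence.
1: 0
2: 0
5: 3, 4 → 2
3: 0
4: 0
Total: 0 + 0 + 2 + 0 + 0 = 2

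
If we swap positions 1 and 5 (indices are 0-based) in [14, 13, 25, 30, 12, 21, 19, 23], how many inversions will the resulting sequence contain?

Positions 1 and 5 hold 13 and 21; after swapping, the array is [14, 21, 25, 30, 12, 13, 19, 23].
Sweep left to right; for each value list the smaller values that follow it:
14 → 12, 13 → 2
21 → 12, 13, 19 → 3
25 → 12, 13, 19, 23 → 4
30 → 12, 13, 19, 23 → 4
12 → none → 0
13 → none → 0
19 → none → 0
23 → none → 0
Sum: 2 + 3 + 4 + 4 + 0 + 0 + 0 + 0 = 13

Inversions: 13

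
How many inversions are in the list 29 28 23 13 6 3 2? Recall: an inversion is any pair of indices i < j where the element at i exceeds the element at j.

Sweep left to right; for each value list the smaller values that follow it:
29: 6
28: 5
23: 4
13: 3
6: 2
3: 1
2: 0
Sum: 6 + 5 + 4 + 3 + 2 + 1 + 0 = 21

21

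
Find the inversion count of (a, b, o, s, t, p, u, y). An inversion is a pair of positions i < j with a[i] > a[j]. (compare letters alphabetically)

Inversions: 2

Sweep left to right; for each value list the smaller values that follow it:
a: 0
b: 0
o: 0
s: 1
t: 1
p: 0
u: 0
y: 0
Sum: 0 + 0 + 0 + 1 + 1 + 0 + 0 + 0 = 2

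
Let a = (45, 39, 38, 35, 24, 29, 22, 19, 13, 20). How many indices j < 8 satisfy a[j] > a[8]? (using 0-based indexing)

8

The element at index 8 is 13.
Elements before it: 45, 39, 38, 35, 24, 29, 22, 19
Those larger than 13: 45, 39, 38, 35, 24, 29, 22, 19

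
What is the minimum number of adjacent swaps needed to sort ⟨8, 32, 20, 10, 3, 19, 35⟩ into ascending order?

Each adjacent swap fixes exactly one inversion, so the minimum swap count equals the number of inversions.
Count inversions — for each element, later elements that are smaller:
8: 3 → 1
32: 20, 10, 3, 19 → 4
20: 10, 3, 19 → 3
10: 3 → 1
3: none → 0
19: none → 0
35: none → 0
Total inversions: 1 + 4 + 3 + 1 + 0 + 0 + 0 = 9

There are 9 adjacent swaps.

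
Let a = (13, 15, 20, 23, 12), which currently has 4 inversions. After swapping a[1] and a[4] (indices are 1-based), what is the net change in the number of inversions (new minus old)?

+5

Positions 1 and 4 hold 13 and 23; after swapping, the array is [23, 15, 20, 13, 12].
Sweep left to right; for each value list the smaller values that follow it:
23: 4
15: 2
20: 2
13: 1
12: 0
Sum: 4 + 2 + 2 + 1 + 0 = 9
Change: 9 − 4 = +5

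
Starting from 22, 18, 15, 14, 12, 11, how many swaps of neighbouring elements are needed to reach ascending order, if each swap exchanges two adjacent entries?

Minimum adjacent swaps = number of inversions (each swap of adjacent out-of-order elements removes one inversion and no swap can remove more).
Count inversions — for each element, later elements that are smaller:
22: 18, 15, 14, 12, 11 → 5
18: 15, 14, 12, 11 → 4
15: 14, 12, 11 → 3
14: 12, 11 → 2
12: 11 → 1
11: none → 0
Total inversions: 5 + 4 + 3 + 2 + 1 + 0 = 15

15 swaps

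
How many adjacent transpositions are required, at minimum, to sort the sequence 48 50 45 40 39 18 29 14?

26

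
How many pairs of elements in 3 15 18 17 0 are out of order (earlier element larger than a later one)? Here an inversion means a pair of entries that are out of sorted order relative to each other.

5

Out-of-order index pairs (0-indexed):
(0,4): 3 > 0
(1,4): 15 > 0
(2,3): 18 > 17
(2,4): 18 > 0
(3,4): 17 > 0
That's 5 pairs.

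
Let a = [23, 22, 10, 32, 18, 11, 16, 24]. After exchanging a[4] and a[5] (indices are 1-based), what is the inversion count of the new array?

14

Positions 4 and 5 hold 32 and 18; after swapping, the array is [23, 22, 10, 18, 32, 11, 16, 24].
For each element, count later entries that are smaller:
23 → 22, 10, 18, 11, 16 → 5
22 → 10, 18, 11, 16 → 4
10 → none → 0
18 → 11, 16 → 2
32 → 11, 16, 24 → 3
11 → none → 0
16 → none → 0
24 → none → 0
Sum: 5 + 4 + 0 + 2 + 3 + 0 + 0 + 0 = 14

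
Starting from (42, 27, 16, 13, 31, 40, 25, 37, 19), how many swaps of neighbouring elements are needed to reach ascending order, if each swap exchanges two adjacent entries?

20

Each adjacent swap fixes exactly one inversion, so the minimum swap count equals the number of inversions.
Count inversions — for each element, later elements that are smaller:
42: 27, 16, 13, 31, 40, 25, 37, 19 → 8
27: 16, 13, 25, 19 → 4
16: 13 → 1
13: none → 0
31: 25, 19 → 2
40: 25, 37, 19 → 3
25: 19 → 1
37: 19 → 1
19: none → 0
Total inversions: 8 + 4 + 1 + 0 + 2 + 3 + 1 + 1 + 0 = 20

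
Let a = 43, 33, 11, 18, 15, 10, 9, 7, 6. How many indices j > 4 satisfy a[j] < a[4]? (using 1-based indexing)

The element at index 4 is 18.
Elements after it: 15, 10, 9, 7, 6
Those smaller than 18: 15, 10, 9, 7, 6

5 such elements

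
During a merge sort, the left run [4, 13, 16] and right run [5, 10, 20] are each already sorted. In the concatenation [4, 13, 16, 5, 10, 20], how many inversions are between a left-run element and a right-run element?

Take each right-half value and tally the left-half values above it:
r = 5: 13, 16 → 2
r = 10: 13, 16 → 2
r = 20: none → 0
Cross-inversions: 2 + 2 + 0 = 4

4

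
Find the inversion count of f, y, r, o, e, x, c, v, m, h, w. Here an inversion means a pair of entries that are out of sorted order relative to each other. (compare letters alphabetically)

Sweep left to right; for each value list the smaller values that follow it:
f: 2
y: 9
r: 5
o: 4
e: 1
x: 5
c: 0
v: 2
m: 1
h: 0
w: 0
Sum: 2 + 9 + 5 + 4 + 1 + 5 + 0 + 2 + 1 + 0 + 0 = 29

29 inversions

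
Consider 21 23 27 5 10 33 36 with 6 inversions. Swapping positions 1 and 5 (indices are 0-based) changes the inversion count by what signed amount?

Positions 1 and 5 hold 23 and 33; after swapping, the array is [21, 33, 27, 5, 10, 23, 36].
Count, for each position, how many later elements it exceeds:
21: 2
33: 4
27: 3
5: 0
10: 0
23: 0
36: 0
Sum: 2 + 4 + 3 + 0 + 0 + 0 + 0 = 9
Change: 9 − 6 = +3

+3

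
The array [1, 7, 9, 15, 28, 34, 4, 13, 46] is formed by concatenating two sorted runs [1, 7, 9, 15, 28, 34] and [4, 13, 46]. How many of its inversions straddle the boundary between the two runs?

8

For each element r of the right run, count left-run elements greater than r:
r = 4: 7, 9, 15, 28, 34 → 5
r = 13: 15, 28, 34 → 3
r = 46: none → 0
Cross-inversions: 5 + 3 + 0 = 8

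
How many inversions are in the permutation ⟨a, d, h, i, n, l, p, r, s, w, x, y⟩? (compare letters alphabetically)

Out-of-order pairs: 1

Sweep left to right; for each value list the smaller values that follow it:
a → none → 0
d → none → 0
h → none → 0
i → none → 0
n → l → 1
l → none → 0
p → none → 0
r → none → 0
s → none → 0
w → none → 0
x → none → 0
y → none → 0
Sum: 0 + 0 + 0 + 0 + 1 + 0 + 0 + 0 + 0 + 0 + 0 + 0 = 1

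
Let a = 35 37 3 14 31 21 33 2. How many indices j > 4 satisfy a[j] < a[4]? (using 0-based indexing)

2

The element at index 4 is 31.
Elements after it: 21, 33, 2
Those smaller than 31: 21, 2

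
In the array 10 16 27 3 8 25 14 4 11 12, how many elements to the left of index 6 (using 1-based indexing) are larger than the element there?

1 such element

The element at index 6 is 25.
Elements before it: 10, 16, 27, 3, 8
Those larger than 25: 27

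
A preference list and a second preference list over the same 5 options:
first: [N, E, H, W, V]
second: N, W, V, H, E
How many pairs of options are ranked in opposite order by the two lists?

5 pairs

Assign each item its position (1..5) in the first ordering, then rewrite the second ordering as that position sequence:
positions: N→1, E→2, H→3, W→4, V→5
second ordering as positions: [1, 4, 5, 3, 2]
Discordant pairs = inversions in this position sequence.
1: 0
4: 3, 2 → 2
5: 3, 2 → 2
3: 2 → 1
2: 0
Total: 0 + 2 + 2 + 1 + 0 = 5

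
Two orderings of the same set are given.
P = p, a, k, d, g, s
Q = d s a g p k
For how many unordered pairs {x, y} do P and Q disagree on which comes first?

There are 10 disagreeing pairs.

Assign each item its position (1..6) in the first ordering, then rewrite the second ordering as that position sequence:
positions: p→1, a→2, k→3, d→4, g→5, s→6
second ordering as positions: [4, 6, 2, 5, 1, 3]
Discordant pairs = inversions in this position sequence.
4: 2, 1, 3 → 3
6: 2, 5, 1, 3 → 4
2: 1 → 1
5: 1, 3 → 2
1: 0
3: 0
Total: 3 + 4 + 1 + 2 + 0 + 0 = 10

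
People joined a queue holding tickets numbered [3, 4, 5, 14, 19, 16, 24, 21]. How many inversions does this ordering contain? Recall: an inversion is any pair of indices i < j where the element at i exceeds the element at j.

Element-by-element contributions:
3 → none → 0
4 → none → 0
5 → none → 0
14 → none → 0
19 → 16 → 1
16 → none → 0
24 → 21 → 1
21 → none → 0
Sum: 0 + 0 + 0 + 0 + 1 + 0 + 1 + 0 = 2

2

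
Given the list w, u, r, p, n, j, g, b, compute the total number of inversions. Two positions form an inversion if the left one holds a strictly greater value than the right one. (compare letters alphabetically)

Sweep left to right; for each value list the smaller values that follow it:
w: 7
u: 6
r: 5
p: 4
n: 3
j: 2
g: 1
b: 0
Sum: 7 + 6 + 5 + 4 + 3 + 2 + 1 + 0 = 28

28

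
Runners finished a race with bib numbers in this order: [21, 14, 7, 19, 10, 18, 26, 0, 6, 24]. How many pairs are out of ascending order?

For each element, count later entries that are smaller:
21 → 14, 7, 19, 10, 18, 0, 6 → 7
14 → 7, 10, 0, 6 → 4
7 → 0, 6 → 2
19 → 10, 18, 0, 6 → 4
10 → 0, 6 → 2
18 → 0, 6 → 2
26 → 0, 6, 24 → 3
0 → none → 0
6 → none → 0
24 → none → 0
Sum: 7 + 4 + 2 + 4 + 2 + 2 + 3 + 0 + 0 + 0 = 24

24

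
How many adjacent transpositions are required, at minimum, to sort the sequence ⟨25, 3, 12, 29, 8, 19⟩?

7 adjacent swaps

Minimum adjacent swaps = number of inversions (each swap of adjacent out-of-order elements removes one inversion and no swap can remove more).
Count inversions — for each element, later elements that are smaller:
25: 3, 12, 8, 19 → 4
3: none → 0
12: 8 → 1
29: 8, 19 → 2
8: none → 0
19: none → 0
Total inversions: 4 + 0 + 1 + 2 + 0 + 0 = 7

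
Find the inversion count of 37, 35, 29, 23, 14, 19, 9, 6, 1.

35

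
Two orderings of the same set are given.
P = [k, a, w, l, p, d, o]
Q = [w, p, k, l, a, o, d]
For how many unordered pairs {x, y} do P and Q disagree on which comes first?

Assign each item its position (1..7) in the first ordering, then rewrite the second ordering as that position sequence:
positions: k→1, a→2, w→3, l→4, p→5, d→6, o→7
second ordering as positions: [3, 5, 1, 4, 2, 7, 6]
Discordant pairs = inversions in this position sequence.
3: 1, 2 → 2
5: 1, 4, 2 → 3
1: 0
4: 2 → 1
2: 0
7: 6 → 1
6: 0
Total: 2 + 3 + 0 + 1 + 0 + 1 + 0 = 7

7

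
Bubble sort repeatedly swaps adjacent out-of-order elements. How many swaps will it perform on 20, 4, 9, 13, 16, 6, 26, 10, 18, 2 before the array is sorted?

The minimum number of adjacent swaps to sort an array equals its inversion count, since every such swap removes exactly one inversion.
Count inversions — for each element, later elements that are smaller:
20: 4, 9, 13, 16, 6, 10, 18, 2 → 8
4: 2 → 1
9: 6, 2 → 2
13: 6, 10, 2 → 3
16: 6, 10, 2 → 3
6: 2 → 1
26: 10, 18, 2 → 3
10: 2 → 1
18: 2 → 1
2: none → 0
Total inversions: 8 + 1 + 2 + 3 + 3 + 1 + 3 + 1 + 1 + 0 = 23

23 swaps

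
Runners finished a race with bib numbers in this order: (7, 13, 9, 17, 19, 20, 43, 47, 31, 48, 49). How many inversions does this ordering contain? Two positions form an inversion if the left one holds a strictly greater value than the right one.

Sweep left to right; for each value list the smaller values that follow it:
7: 0
13: 1
9: 0
17: 0
19: 0
20: 0
43: 1
47: 1
31: 0
48: 0
49: 0
Sum: 0 + 1 + 0 + 0 + 0 + 0 + 1 + 1 + 0 + 0 + 0 = 3

3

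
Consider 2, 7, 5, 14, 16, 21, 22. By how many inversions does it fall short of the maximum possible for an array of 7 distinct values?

Maximum inversions for 7 distinct elements is C(7, 2) = 7·6/2 = 21.
Current inversions — for each element, count later smaller elements:
2: 0
7: 1
5: 0
14: 0
16: 0
21: 0
22: 0
Current total: 0 + 1 + 0 + 0 + 0 + 0 + 0 = 1
Shortfall: 21 − 1 = 20

20 inversions short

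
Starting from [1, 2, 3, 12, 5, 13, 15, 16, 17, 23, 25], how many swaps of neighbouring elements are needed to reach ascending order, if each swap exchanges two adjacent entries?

There is 1 adjacent swap.

Each adjacent swap fixes exactly one inversion, so the minimum swap count equals the number of inversions.
Count inversions — for each element, later elements that are smaller:
1: none → 0
2: none → 0
3: none → 0
12: 5 → 1
5: none → 0
13: none → 0
15: none → 0
16: none → 0
17: none → 0
23: none → 0
25: none → 0
Total inversions: 0 + 0 + 0 + 1 + 0 + 0 + 0 + 0 + 0 + 0 + 0 = 1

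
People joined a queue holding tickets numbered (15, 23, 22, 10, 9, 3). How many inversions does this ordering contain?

Inversions: 13

For each element, count later entries that are smaller:
15: 3
23: 4
22: 3
10: 2
9: 1
3: 0
Sum: 3 + 4 + 3 + 2 + 1 + 0 = 13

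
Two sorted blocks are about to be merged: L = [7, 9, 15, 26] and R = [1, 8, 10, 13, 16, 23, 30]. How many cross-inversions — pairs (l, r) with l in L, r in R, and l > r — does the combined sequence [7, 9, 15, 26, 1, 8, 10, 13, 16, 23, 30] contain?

Take each right-half value and tally the left-half values above it:
r = 1: 7, 9, 15, 26 → 4
r = 8: 9, 15, 26 → 3
r = 10: 15, 26 → 2
r = 13: 15, 26 → 2
r = 16: 26 → 1
r = 23: 26 → 1
r = 30: none → 0
Cross-inversions: 4 + 3 + 2 + 2 + 1 + 1 + 0 = 13

13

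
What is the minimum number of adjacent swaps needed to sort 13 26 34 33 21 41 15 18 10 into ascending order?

The minimum number of adjacent swaps to sort an array equals its inversion count, since every such swap removes exactly one inversion.
Count inversions — for each element, later elements that are smaller:
13: 10 → 1
26: 21, 15, 18, 10 → 4
34: 33, 21, 15, 18, 10 → 5
33: 21, 15, 18, 10 → 4
21: 15, 18, 10 → 3
41: 15, 18, 10 → 3
15: 10 → 1
18: 10 → 1
10: none → 0
Total inversions: 1 + 4 + 5 + 4 + 3 + 3 + 1 + 1 + 0 = 22

There are 22 adjacent swaps.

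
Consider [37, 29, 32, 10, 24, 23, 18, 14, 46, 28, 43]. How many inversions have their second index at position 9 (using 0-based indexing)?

4

The element at index 9 is 28.
Elements before it: 37, 29, 32, 10, 24, 23, 18, 14, 46
Those larger than 28: 37, 29, 32, 46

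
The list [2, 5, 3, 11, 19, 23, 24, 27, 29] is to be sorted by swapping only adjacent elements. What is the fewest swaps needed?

1

Minimum adjacent swaps = number of inversions (each swap of adjacent out-of-order elements removes one inversion and no swap can remove more).
Count inversions — for each element, later elements that are smaller:
2: none → 0
5: 3 → 1
3: none → 0
11: none → 0
19: none → 0
23: none → 0
24: none → 0
27: none → 0
29: none → 0
Total inversions: 0 + 1 + 0 + 0 + 0 + 0 + 0 + 0 + 0 = 1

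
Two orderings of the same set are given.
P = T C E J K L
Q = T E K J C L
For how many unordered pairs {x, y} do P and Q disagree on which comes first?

4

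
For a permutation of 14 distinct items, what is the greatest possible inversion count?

The maximum occurs when the array is in strictly decreasing order: every one of the C(14, 2) pairs is inverted.
C(14, 2) = 14·13/2 = 91

91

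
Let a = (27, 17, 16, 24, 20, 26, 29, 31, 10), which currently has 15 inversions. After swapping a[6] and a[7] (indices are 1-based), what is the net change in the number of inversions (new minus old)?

+1

Positions 6 and 7 hold 26 and 29; after swapping, the array is [27, 17, 16, 24, 20, 29, 26, 31, 10].
Element-by-element contributions:
27 → 17, 16, 24, 20, 26, 10 → 6
17 → 16, 10 → 2
16 → 10 → 1
24 → 20, 10 → 2
20 → 10 → 1
29 → 26, 10 → 2
26 → 10 → 1
31 → 10 → 1
10 → none → 0
Sum: 6 + 2 + 1 + 2 + 1 + 2 + 1 + 1 + 0 = 16
Change: 16 − 15 = +1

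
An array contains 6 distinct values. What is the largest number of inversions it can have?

A reversed (strictly descending) arrangement makes every pair an inversion, giving C(6, 2) inversions.
C(6, 2) = 6·5/2 = 15

15 inversions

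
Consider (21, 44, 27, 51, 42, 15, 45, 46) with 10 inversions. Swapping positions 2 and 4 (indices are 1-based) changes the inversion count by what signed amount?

+1

Positions 2 and 4 hold 44 and 51; after swapping, the array is [21, 51, 27, 44, 42, 15, 45, 46].
For each element, count later entries that are smaller:
21: 1
51: 6
27: 1
44: 2
42: 1
15: 0
45: 0
46: 0
Sum: 1 + 6 + 1 + 2 + 1 + 0 + 0 + 0 = 11
Change: 11 − 10 = +1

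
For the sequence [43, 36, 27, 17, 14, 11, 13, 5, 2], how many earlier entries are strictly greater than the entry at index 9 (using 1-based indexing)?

8

The element at index 9 is 2.
Elements before it: 43, 36, 27, 17, 14, 11, 13, 5
Those larger than 2: 43, 36, 27, 17, 14, 11, 13, 5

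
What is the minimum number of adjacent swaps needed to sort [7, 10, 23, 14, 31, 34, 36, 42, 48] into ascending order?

Each adjacent swap fixes exactly one inversion, so the minimum swap count equals the number of inversions.
Count inversions — for each element, later elements that are smaller:
7: none → 0
10: none → 0
23: 14 → 1
14: none → 0
31: none → 0
34: none → 0
36: none → 0
42: none → 0
48: none → 0
Total inversions: 0 + 0 + 1 + 0 + 0 + 0 + 0 + 0 + 0 = 1

1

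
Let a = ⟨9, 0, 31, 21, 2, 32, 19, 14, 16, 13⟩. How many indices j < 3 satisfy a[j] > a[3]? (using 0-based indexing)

1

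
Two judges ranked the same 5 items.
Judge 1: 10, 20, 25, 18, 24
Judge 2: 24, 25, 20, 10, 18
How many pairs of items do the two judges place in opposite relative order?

7 discordant pairs

Assign each item its position (1..5) in the first ordering, then rewrite the second ordering as that position sequence:
positions: 10→1, 20→2, 25→3, 18→4, 24→5
second ordering as positions: [5, 3, 2, 1, 4]
Discordant pairs = inversions in this position sequence.
5: 3, 2, 1, 4 → 4
3: 2, 1 → 2
2: 1 → 1
1: 0
4: 0
Total: 4 + 2 + 1 + 0 + 0 = 7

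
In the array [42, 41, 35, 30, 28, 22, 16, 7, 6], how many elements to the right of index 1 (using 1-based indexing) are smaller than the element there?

8

The element at index 1 is 42.
Elements after it: 41, 35, 30, 28, 22, 16, 7, 6
Those smaller than 42: 41, 35, 30, 28, 22, 16, 7, 6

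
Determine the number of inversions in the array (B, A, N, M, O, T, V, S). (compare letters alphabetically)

Sweep left to right; for each value list the smaller values that follow it:
B → A → 1
A → none → 0
N → M → 1
M → none → 0
O → none → 0
T → S → 1
V → S → 1
S → none → 0
Sum: 1 + 0 + 1 + 0 + 0 + 1 + 1 + 0 = 4

4 inversions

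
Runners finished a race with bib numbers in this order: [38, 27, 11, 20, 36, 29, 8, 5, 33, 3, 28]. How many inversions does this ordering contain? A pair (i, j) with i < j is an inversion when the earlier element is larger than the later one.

Count, for each position, how many later elements it exceeds:
38: 10
27: 5
11: 3
20: 3
36: 6
29: 4
8: 2
5: 1
33: 2
3: 0
28: 0
Sum: 10 + 5 + 3 + 3 + 6 + 4 + 2 + 1 + 2 + 0 + 0 = 36

There are 36 out-of-order pairs.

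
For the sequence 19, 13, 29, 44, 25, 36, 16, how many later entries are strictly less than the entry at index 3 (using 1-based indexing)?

2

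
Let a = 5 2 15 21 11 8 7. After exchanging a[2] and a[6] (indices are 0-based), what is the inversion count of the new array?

Positions 2 and 6 hold 15 and 7; after swapping, the array is [5, 2, 7, 21, 11, 8, 15].
Count, for each position, how many later elements it exceeds:
5 → 2 → 1
2 → none → 0
7 → none → 0
21 → 11, 8, 15 → 3
11 → 8 → 1
8 → none → 0
15 → none → 0
Sum: 1 + 0 + 0 + 3 + 1 + 0 + 0 = 5

5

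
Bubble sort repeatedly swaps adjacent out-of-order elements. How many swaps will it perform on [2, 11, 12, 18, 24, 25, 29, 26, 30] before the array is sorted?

1

The minimum number of adjacent swaps to sort an array equals its inversion count, since every such swap removes exactly one inversion.
Count inversions — for each element, later elements that are smaller:
2: none → 0
11: none → 0
12: none → 0
18: none → 0
24: none → 0
25: none → 0
29: 26 → 1
26: none → 0
30: none → 0
Total inversions: 0 + 0 + 0 + 0 + 0 + 0 + 1 + 0 + 0 = 1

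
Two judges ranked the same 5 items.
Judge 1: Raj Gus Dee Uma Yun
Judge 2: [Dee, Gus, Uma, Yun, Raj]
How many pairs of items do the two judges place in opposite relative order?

Assign each item its position (1..5) in the first ordering, then rewrite the second ordering as that position sequence:
positions: Raj→1, Gus→2, Dee→3, Uma→4, Yun→5
second ordering as positions: [3, 2, 4, 5, 1]
Discordant pairs = inversions in this position sequence.
3: 2, 1 → 2
2: 1 → 1
4: 1 → 1
5: 1 → 1
1: 0
Total: 2 + 1 + 1 + 1 + 0 = 5

5 discordant pairs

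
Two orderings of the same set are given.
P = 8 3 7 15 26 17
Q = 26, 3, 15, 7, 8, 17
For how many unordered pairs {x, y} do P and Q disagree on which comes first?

Disagreeing pairs: 8

Assign each item its position (1..6) in the first ordering, then rewrite the second ordering as that position sequence:
positions: 8→1, 3→2, 7→3, 15→4, 26→5, 17→6
second ordering as positions: [5, 2, 4, 3, 1, 6]
Discordant pairs = inversions in this position sequence.
5: 2, 4, 3, 1 → 4
2: 1 → 1
4: 3, 1 → 2
3: 1 → 1
1: 0
6: 0
Total: 4 + 1 + 2 + 1 + 0 + 0 = 8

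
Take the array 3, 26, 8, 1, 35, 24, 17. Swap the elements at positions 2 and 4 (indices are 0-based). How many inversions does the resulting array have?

10 inversions

Positions 2 and 4 hold 8 and 35; after swapping, the array is [3, 26, 35, 1, 8, 24, 17].
Sweep left to right; for each value list the smaller values that follow it:
3 → 1 → 1
26 → 1, 8, 24, 17 → 4
35 → 1, 8, 24, 17 → 4
1 → none → 0
8 → none → 0
24 → 17 → 1
17 → none → 0
Sum: 1 + 4 + 4 + 0 + 0 + 1 + 0 = 10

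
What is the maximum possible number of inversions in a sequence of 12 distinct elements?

The maximum occurs when the array is in strictly decreasing order: every one of the C(12, 2) pairs is inverted.
C(12, 2) = 12·11/2 = 66

There are 66 inversions.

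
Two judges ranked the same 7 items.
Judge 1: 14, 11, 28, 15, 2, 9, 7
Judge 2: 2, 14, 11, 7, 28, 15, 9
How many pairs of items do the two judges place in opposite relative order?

Assign each item its position (1..7) in the first ordering, then rewrite the second ordering as that position sequence:
positions: 14→1, 11→2, 28→3, 15→4, 2→5, 9→6, 7→7
second ordering as positions: [5, 1, 2, 7, 3, 4, 6]
Discordant pairs = inversions in this position sequence.
5: 1, 2, 3, 4 → 4
1: 0
2: 0
7: 3, 4, 6 → 3
3: 0
4: 0
6: 0
Total: 4 + 0 + 0 + 3 + 0 + 0 + 0 = 7

7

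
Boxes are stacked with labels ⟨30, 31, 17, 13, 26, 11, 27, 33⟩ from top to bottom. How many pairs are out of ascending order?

Count, for each position, how many later elements it exceeds:
30: 5
31: 5
17: 2
13: 1
26: 1
11: 0
27: 0
33: 0
Sum: 5 + 5 + 2 + 1 + 1 + 0 + 0 + 0 = 14

14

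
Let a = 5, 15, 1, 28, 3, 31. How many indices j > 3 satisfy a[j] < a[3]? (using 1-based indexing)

The element at index 3 is 1.
Elements after it: 28, 3, 31
None of them are smaller than 1.

0 such elements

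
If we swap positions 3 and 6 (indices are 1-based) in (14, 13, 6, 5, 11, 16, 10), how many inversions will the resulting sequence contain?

There are 15 inversions.

Positions 3 and 6 hold 6 and 16; after swapping, the array is [14, 13, 16, 5, 11, 6, 10].
Element-by-element contributions:
14 → 13, 5, 11, 6, 10 → 5
13 → 5, 11, 6, 10 → 4
16 → 5, 11, 6, 10 → 4
5 → none → 0
11 → 6, 10 → 2
6 → none → 0
10 → none → 0
Sum: 5 + 4 + 4 + 0 + 2 + 0 + 0 = 15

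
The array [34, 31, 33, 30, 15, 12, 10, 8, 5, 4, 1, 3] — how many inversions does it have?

Element-by-element contributions:
34 → 31, 33, 30, 15, 12, 10, 8, 5, 4, 1, 3 → 11
31 → 30, 15, 12, 10, 8, 5, 4, 1, 3 → 9
33 → 30, 15, 12, 10, 8, 5, 4, 1, 3 → 9
30 → 15, 12, 10, 8, 5, 4, 1, 3 → 8
15 → 12, 10, 8, 5, 4, 1, 3 → 7
12 → 10, 8, 5, 4, 1, 3 → 6
10 → 8, 5, 4, 1, 3 → 5
8 → 5, 4, 1, 3 → 4
5 → 4, 1, 3 → 3
4 → 1, 3 → 2
1 → none → 0
3 → none → 0
Sum: 11 + 9 + 9 + 8 + 7 + 6 + 5 + 4 + 3 + 2 + 0 + 0 = 64

64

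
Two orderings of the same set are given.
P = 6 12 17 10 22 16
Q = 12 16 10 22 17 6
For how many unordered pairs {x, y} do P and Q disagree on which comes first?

10 disagreeing pairs

Assign each item its position (1..6) in the first ordering, then rewrite the second ordering as that position sequence:
positions: 6→1, 12→2, 17→3, 10→4, 22→5, 16→6
second ordering as positions: [2, 6, 4, 5, 3, 1]
Discordant pairs = inversions in this position sequence.
2: 1 → 1
6: 4, 5, 3, 1 → 4
4: 3, 1 → 2
5: 3, 1 → 2
3: 1 → 1
1: 0
Total: 1 + 4 + 2 + 2 + 1 + 0 = 10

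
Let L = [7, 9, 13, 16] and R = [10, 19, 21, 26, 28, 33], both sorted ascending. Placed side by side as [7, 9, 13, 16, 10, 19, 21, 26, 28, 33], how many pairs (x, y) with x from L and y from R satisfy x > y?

2

For each element r of the right run, count left-run elements greater than r:
r = 10: 13, 16 → 2
r = 19: none → 0
r = 21: none → 0
r = 26: none → 0
r = 28: none → 0
r = 33: none → 0
Cross-inversions: 2 + 0 + 0 + 0 + 0 + 0 = 2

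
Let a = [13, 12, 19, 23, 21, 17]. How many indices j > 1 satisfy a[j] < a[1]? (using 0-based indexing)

The element at index 1 is 12.
Elements after it: 19, 23, 21, 17
None of them are smaller than 12.

0 such elements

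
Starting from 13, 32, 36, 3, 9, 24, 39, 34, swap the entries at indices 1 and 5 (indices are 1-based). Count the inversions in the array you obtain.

Inversions: 9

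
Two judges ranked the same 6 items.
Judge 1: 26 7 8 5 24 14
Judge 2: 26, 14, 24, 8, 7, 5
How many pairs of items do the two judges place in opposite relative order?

There are 8 discordant pairs.

Assign each item its position (1..6) in the first ordering, then rewrite the second ordering as that position sequence:
positions: 26→1, 7→2, 8→3, 5→4, 24→5, 14→6
second ordering as positions: [1, 6, 5, 3, 2, 4]
Discordant pairs = inversions in this position sequence.
1: 0
6: 5, 3, 2, 4 → 4
5: 3, 2, 4 → 3
3: 2 → 1
2: 0
4: 0
Total: 0 + 4 + 3 + 1 + 0 + 0 = 8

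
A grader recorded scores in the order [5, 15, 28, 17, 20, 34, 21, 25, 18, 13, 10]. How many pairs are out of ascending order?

28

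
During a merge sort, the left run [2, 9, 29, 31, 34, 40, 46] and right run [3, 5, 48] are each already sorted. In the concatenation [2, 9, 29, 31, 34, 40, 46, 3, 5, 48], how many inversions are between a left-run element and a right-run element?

12

Count, for every r in R, how many entries of L exceed r:
r = 3: 9, 29, 31, 34, 40, 46 → 6
r = 5: 9, 29, 31, 34, 40, 46 → 6
r = 48: none → 0
Cross-inversions: 6 + 6 + 0 = 12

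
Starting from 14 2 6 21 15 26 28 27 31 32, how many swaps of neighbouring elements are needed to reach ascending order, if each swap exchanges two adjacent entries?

The minimum number of adjacent swaps to sort an array equals its inversion count, since every such swap removes exactly one inversion.
Count inversions — for each element, later elements that are smaller:
14: 2, 6 → 2
2: none → 0
6: none → 0
21: 15 → 1
15: none → 0
26: none → 0
28: 27 → 1
27: none → 0
31: none → 0
32: none → 0
Total inversions: 2 + 0 + 0 + 1 + 0 + 0 + 1 + 0 + 0 + 0 = 4

There are 4 adjacent swaps.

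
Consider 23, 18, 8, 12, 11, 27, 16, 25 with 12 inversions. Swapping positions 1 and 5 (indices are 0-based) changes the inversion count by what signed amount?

+1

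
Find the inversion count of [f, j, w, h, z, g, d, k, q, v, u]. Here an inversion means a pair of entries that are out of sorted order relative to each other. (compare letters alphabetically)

For each element, count later entries that are smaller:
f: 1
j: 3
w: 7
h: 2
z: 6
g: 1
d: 0
k: 0
q: 0
v: 1
u: 0
Sum: 1 + 3 + 7 + 2 + 6 + 1 + 0 + 0 + 0 + 1 + 0 = 21

Inversions: 21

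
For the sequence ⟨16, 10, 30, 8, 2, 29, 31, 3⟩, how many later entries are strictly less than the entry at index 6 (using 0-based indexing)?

1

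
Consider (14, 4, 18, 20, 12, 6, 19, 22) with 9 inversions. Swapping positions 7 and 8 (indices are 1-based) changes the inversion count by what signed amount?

+1

Positions 7 and 8 hold 19 and 22; after swapping, the array is [14, 4, 18, 20, 12, 6, 22, 19].
For each element, count later entries that are smaller:
14: 3
4: 0
18: 2
20: 3
12: 1
6: 0
22: 1
19: 0
Sum: 3 + 0 + 2 + 3 + 1 + 0 + 1 + 0 = 10
Change: 10 − 9 = +1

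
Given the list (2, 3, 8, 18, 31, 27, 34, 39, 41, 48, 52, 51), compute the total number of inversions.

Sweep left to right; for each value list the smaller values that follow it:
2 → none → 0
3 → none → 0
8 → none → 0
18 → none → 0
31 → 27 → 1
27 → none → 0
34 → none → 0
39 → none → 0
41 → none → 0
48 → none → 0
52 → 51 → 1
51 → none → 0
Sum: 0 + 0 + 0 + 0 + 1 + 0 + 0 + 0 + 0 + 0 + 1 + 0 = 2

2 inversions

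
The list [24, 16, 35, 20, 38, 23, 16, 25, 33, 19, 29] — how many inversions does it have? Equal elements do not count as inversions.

25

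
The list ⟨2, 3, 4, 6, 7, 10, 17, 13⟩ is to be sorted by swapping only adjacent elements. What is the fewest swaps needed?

The minimum number of adjacent swaps to sort an array equals its inversion count, since every such swap removes exactly one inversion.
Count inversions — for each element, later elements that are smaller:
2: none → 0
3: none → 0
4: none → 0
6: none → 0
7: none → 0
10: none → 0
17: 13 → 1
13: none → 0
Total inversions: 0 + 0 + 0 + 0 + 0 + 0 + 1 + 0 = 1

1 swap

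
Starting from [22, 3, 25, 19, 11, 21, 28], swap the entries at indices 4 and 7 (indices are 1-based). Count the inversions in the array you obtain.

11

Positions 4 and 7 hold 19 and 28; after swapping, the array is [22, 3, 25, 28, 11, 21, 19].
Element-by-element contributions:
22: 4
3: 0
25: 3
28: 3
11: 0
21: 1
19: 0
Sum: 4 + 0 + 3 + 3 + 0 + 1 + 0 = 11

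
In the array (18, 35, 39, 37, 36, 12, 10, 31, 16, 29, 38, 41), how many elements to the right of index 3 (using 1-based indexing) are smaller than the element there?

The element at index 3 is 39.
Elements after it: 37, 36, 12, 10, 31, 16, 29, 38, 41
Those smaller than 39: 37, 36, 12, 10, 31, 16, 29, 38

8 such elements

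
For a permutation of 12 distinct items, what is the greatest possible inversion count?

66

A reversed (strictly descending) arrangement makes every pair an inversion, giving C(12, 2) inversions.
C(12, 2) = 12·11/2 = 66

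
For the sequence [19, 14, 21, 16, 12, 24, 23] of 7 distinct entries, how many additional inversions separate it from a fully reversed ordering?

Maximum inversions for 7 distinct elements is C(7, 2) = 7·6/2 = 21.
Current inversions — for each element, count later smaller elements:
19: 3
14: 1
21: 2
16: 1
12: 0
24: 1
23: 0
Current total: 3 + 1 + 2 + 1 + 0 + 1 + 0 = 8
Shortfall: 21 − 8 = 13

13 inversions short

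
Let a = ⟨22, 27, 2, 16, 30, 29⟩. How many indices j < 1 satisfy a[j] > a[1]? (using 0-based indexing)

0

The element at index 1 is 27.
Elements before it: 22
None of them are larger than 27.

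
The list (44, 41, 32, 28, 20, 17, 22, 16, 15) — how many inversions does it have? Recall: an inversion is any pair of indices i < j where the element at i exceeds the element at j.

34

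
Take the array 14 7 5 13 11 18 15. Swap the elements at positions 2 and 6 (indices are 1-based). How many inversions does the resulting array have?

There are 12 inversions.

Positions 2 and 6 hold 7 and 18; after swapping, the array is [14, 18, 5, 13, 11, 7, 15].
Count, for each position, how many later elements it exceeds:
14 → 5, 13, 11, 7 → 4
18 → 5, 13, 11, 7, 15 → 5
5 → none → 0
13 → 11, 7 → 2
11 → 7 → 1
7 → none → 0
15 → none → 0
Sum: 4 + 5 + 0 + 2 + 1 + 0 + 0 = 12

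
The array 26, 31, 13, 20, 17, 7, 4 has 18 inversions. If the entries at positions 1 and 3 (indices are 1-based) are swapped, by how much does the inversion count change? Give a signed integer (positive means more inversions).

Positions 1 and 3 hold 26 and 13; after swapping, the array is [13, 31, 26, 20, 17, 7, 4].
Count, for each position, how many later elements it exceeds:
13: 2
31: 5
26: 4
20: 3
17: 2
7: 1
4: 0
Sum: 2 + 5 + 4 + 3 + 2 + 1 + 0 = 17
Change: 17 − 18 = -1

-1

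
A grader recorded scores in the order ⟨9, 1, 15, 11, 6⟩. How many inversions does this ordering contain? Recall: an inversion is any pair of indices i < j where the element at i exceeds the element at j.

5 inversions

Listing every pair i<j with a[i]>a[j] (using 1-based positions):
(1,2): 9 > 1
(1,5): 9 > 6
(3,4): 15 > 11
(3,5): 15 > 6
(4,5): 11 > 6
That's 5 pairs.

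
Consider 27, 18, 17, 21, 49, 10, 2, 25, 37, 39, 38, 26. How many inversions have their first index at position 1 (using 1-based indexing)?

7 such elements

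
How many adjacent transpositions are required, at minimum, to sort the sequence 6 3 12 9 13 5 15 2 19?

13 swaps

Each adjacent swap fixes exactly one inversion, so the minimum swap count equals the number of inversions.
Count inversions — for each element, later elements that are smaller:
6: 3, 5, 2 → 3
3: 2 → 1
12: 9, 5, 2 → 3
9: 5, 2 → 2
13: 5, 2 → 2
5: 2 → 1
15: 2 → 1
2: none → 0
19: none → 0
Total inversions: 3 + 1 + 3 + 2 + 2 + 1 + 1 + 0 + 0 = 13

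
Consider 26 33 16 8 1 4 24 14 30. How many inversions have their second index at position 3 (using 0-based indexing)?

3

The element at index 3 is 8.
Elements before it: 26, 33, 16
Those larger than 8: 26, 33, 16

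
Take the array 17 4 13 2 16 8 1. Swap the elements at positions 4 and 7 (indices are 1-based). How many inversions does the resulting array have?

Inversions: 14

Positions 4 and 7 hold 2 and 1; after swapping, the array is [17, 4, 13, 1, 16, 8, 2].
Count, for each position, how many later elements it exceeds:
17 → 4, 13, 1, 16, 8, 2 → 6
4 → 1, 2 → 2
13 → 1, 8, 2 → 3
1 → none → 0
16 → 8, 2 → 2
8 → 2 → 1
2 → none → 0
Sum: 6 + 2 + 3 + 0 + 2 + 1 + 0 = 14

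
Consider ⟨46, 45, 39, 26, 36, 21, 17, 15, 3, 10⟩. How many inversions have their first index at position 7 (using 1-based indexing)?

3 such elements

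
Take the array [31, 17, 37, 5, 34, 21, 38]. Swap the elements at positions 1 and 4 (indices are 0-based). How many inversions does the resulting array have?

9 inversions

Positions 1 and 4 hold 17 and 34; after swapping, the array is [31, 34, 37, 5, 17, 21, 38].
Count, for each position, how many later elements it exceeds:
31 → 5, 17, 21 → 3
34 → 5, 17, 21 → 3
37 → 5, 17, 21 → 3
5 → none → 0
17 → none → 0
21 → none → 0
38 → none → 0
Sum: 3 + 3 + 3 + 0 + 0 + 0 + 0 = 9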